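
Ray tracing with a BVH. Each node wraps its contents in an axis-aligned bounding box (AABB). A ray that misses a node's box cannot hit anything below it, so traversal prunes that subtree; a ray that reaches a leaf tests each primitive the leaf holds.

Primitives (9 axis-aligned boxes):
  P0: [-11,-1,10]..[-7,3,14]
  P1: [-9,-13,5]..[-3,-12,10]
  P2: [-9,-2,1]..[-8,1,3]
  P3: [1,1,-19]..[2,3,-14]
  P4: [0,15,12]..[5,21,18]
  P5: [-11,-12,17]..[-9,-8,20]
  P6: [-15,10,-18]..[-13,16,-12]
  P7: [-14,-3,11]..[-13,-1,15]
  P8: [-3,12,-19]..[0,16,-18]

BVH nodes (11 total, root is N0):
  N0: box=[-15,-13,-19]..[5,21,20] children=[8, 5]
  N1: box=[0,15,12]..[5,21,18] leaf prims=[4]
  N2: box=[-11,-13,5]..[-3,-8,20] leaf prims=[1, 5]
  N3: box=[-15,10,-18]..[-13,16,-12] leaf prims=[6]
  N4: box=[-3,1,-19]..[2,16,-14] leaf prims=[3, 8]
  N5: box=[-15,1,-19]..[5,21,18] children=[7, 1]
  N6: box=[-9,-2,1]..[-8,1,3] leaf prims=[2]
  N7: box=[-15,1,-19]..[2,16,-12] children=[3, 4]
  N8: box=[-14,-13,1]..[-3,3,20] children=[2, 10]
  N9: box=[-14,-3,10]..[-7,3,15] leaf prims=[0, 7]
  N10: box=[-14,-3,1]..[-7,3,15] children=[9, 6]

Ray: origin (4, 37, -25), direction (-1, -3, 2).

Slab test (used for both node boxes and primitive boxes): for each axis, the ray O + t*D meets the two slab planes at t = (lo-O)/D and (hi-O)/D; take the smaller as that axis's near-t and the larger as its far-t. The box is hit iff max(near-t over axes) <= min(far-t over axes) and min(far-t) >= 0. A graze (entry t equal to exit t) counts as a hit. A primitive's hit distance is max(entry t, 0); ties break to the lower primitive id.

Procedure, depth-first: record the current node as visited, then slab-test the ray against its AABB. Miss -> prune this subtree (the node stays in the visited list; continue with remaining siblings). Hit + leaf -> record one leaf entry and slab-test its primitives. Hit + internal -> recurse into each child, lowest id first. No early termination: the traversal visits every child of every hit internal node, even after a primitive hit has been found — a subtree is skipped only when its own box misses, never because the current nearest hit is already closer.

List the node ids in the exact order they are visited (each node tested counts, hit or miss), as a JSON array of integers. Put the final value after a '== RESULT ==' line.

Walk:
N0 x:[-1,19] y:[16/3,50/3] z:[3,45/2] -> hit [16/3,50/3], descend [5, 8]
  N5 x:[-1,19] y:[16/3,12] z:[3,43/2] -> hit [16/3,12], descend [1, 7]
    N1 x:[-1,4] y:[16/3,22/3] z:[37/2,43/2] -> miss, prune
    N7 x:[2,19] y:[7,12] z:[3,13/2] -> miss, prune
  N8 x:[7,18] y:[34/3,50/3] z:[13,45/2] -> hit [13,50/3], descend [2, 10]
    N2 x:[7,15] y:[15,50/3] z:[15,45/2] -> hit [15,15] leaf, test {P1(miss), P5(miss)}
    N10 x:[11,18] y:[34/3,40/3] z:[13,20] -> hit [13,40/3], descend [6, 9]
      N6 x:[12,13] y:[12,13] z:[13,14] -> hit [13,13] leaf, test {P2@t=13}
      N9 x:[11,18] y:[34/3,40/3] z:[35/2,20] -> miss, prune

Visited [0, 5, 1, 7, 8, 2, 10, 6, 9]. Tests: 9 box, 2 leaf. Nearest: P2.

== RESULT ==
[0, 5, 1, 7, 8, 2, 10, 6, 9]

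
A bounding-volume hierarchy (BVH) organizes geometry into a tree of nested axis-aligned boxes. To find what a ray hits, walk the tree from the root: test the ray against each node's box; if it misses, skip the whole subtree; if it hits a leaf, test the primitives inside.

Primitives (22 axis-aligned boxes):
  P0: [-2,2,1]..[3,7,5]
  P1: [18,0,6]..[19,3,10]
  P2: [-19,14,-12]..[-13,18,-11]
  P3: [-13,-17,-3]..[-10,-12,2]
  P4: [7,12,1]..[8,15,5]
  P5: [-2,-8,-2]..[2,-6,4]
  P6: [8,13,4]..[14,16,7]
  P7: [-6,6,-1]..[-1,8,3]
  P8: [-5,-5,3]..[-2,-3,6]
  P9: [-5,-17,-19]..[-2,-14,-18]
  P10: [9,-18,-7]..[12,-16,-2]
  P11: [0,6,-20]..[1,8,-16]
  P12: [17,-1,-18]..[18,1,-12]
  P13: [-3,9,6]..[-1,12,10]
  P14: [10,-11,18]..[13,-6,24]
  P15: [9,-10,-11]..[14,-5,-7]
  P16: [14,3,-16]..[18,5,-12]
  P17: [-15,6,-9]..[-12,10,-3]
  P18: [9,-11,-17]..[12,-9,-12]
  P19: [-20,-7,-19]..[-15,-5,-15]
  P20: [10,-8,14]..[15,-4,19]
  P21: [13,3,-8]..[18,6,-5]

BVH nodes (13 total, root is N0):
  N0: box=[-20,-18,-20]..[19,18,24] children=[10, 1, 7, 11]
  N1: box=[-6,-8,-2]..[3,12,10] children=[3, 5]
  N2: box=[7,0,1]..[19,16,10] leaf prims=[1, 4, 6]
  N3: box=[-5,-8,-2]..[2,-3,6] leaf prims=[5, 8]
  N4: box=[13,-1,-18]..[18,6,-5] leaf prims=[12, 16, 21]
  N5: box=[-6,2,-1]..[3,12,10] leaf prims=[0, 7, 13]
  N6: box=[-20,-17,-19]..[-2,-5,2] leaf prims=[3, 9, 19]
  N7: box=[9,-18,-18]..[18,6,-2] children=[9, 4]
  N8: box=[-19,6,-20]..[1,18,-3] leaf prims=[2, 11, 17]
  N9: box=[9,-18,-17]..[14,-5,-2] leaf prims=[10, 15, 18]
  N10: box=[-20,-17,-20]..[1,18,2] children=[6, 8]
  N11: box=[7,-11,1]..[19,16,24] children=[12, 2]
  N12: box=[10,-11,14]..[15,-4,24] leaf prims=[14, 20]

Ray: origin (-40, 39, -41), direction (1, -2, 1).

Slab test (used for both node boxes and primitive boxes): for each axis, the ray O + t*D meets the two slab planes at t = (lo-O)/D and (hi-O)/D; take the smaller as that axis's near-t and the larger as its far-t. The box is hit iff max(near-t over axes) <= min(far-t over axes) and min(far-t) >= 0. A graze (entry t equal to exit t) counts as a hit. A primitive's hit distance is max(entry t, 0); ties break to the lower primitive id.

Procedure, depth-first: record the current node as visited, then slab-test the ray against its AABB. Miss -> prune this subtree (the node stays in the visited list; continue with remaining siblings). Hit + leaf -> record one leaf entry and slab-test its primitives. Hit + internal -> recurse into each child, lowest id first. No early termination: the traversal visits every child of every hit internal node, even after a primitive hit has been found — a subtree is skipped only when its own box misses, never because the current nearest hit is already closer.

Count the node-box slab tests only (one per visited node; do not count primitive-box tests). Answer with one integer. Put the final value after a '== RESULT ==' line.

Walk:
N0 x:[20,59] y:[21/2,57/2] z:[21,65] -> hit [21,57/2], descend [1, 7, 10, 11]
  N1 x:[34,43] y:[27/2,47/2] z:[39,51] -> miss, prune
  N7 x:[49,58] y:[33/2,57/2] z:[23,39] -> miss, prune
  N10 x:[20,41] y:[21/2,28] z:[21,43] -> hit [21,28], descend [6, 8]
    N6 x:[20,38] y:[22,28] z:[22,43] -> hit [22,28] leaf, test {P3(miss), P9(miss), P19@t=22}
    N8 x:[21,41] y:[21/2,33/2] z:[21,38] -> miss, prune
  N11 x:[47,59] y:[23/2,25] z:[42,65] -> miss, prune

7 AABB tests over nodes [0, 1, 7, 10, 6, 8, 11]; 1 leaf entered; closest P19.

== RESULT ==
7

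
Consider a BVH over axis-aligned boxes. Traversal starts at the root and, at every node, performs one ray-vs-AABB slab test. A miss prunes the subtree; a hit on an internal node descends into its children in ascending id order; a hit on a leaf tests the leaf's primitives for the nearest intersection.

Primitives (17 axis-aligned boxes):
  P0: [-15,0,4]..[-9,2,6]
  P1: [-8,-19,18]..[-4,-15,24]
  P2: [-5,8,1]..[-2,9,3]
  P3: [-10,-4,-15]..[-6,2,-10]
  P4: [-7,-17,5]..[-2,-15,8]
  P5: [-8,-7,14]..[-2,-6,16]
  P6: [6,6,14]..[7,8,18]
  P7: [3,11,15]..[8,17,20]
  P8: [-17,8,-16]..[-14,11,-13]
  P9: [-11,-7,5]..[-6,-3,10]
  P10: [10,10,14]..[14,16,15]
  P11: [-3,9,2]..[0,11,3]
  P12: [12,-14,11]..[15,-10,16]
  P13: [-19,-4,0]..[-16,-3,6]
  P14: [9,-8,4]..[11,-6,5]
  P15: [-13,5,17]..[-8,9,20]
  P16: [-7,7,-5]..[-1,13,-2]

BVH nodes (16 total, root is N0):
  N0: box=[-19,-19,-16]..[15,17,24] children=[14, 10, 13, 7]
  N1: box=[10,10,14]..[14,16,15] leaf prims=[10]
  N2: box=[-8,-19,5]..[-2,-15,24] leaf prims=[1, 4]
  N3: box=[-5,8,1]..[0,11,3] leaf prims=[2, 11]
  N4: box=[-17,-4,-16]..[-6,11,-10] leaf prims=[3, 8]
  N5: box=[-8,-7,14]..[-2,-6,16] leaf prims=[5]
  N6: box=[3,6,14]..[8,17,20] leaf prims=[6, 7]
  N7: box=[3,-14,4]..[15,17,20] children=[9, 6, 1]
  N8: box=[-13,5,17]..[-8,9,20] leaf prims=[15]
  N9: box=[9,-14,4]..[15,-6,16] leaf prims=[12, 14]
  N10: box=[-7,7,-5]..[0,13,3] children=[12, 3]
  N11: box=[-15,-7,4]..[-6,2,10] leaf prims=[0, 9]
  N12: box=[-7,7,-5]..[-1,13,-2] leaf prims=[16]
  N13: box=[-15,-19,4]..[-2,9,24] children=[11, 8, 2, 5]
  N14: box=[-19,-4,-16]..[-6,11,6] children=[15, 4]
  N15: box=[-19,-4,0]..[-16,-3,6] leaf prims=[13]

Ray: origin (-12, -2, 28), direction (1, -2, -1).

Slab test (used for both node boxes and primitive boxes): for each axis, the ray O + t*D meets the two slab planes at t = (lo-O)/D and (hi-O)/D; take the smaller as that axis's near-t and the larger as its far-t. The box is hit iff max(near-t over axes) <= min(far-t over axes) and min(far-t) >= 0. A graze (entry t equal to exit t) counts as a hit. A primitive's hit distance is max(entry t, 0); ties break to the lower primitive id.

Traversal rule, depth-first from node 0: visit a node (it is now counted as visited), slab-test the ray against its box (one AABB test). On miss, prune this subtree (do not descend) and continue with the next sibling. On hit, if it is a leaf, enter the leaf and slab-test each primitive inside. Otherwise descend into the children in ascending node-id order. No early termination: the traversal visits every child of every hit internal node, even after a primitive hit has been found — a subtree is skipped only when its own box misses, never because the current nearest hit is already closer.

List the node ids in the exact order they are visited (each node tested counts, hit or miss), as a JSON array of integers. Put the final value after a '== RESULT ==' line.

Walk:
N0 x:[-7,27] y:[-19/2,17/2] z:[4,44] -> hit [4,17/2], descend [7, 10, 13, 14]
  N7 x:[15,27] y:[-19/2,6] z:[8,24] -> miss, prune
  N10 x:[5,12] y:[-15/2,-9/2] z:[25,33] -> miss, prune
  N13 x:[-3,10] y:[-11/2,17/2] z:[4,24] -> hit [4,17/2], descend [2, 5, 8, 11]
    N2 x:[4,10] y:[13/2,17/2] z:[4,23] -> hit [13/2,17/2] leaf, test {P1@t=13/2, P4(miss)}
    N5 x:[4,10] y:[2,5/2] z:[12,14] -> miss, prune
    N8 x:[-1,4] y:[-11/2,-7/2] z:[8,11] -> miss, prune
    N11 x:[-3,6] y:[-2,5/2] z:[18,24] -> miss, prune
  N14 x:[-7,6] y:[-13/2,1] z:[22,44] -> miss, prune

Summary -> nodes [0, 7, 10, 13, 2, 5, 8, 11, 14]; box-tests=9; leaf-entries=1; first=P1

== RESULT ==
[0, 7, 10, 13, 2, 5, 8, 11, 14]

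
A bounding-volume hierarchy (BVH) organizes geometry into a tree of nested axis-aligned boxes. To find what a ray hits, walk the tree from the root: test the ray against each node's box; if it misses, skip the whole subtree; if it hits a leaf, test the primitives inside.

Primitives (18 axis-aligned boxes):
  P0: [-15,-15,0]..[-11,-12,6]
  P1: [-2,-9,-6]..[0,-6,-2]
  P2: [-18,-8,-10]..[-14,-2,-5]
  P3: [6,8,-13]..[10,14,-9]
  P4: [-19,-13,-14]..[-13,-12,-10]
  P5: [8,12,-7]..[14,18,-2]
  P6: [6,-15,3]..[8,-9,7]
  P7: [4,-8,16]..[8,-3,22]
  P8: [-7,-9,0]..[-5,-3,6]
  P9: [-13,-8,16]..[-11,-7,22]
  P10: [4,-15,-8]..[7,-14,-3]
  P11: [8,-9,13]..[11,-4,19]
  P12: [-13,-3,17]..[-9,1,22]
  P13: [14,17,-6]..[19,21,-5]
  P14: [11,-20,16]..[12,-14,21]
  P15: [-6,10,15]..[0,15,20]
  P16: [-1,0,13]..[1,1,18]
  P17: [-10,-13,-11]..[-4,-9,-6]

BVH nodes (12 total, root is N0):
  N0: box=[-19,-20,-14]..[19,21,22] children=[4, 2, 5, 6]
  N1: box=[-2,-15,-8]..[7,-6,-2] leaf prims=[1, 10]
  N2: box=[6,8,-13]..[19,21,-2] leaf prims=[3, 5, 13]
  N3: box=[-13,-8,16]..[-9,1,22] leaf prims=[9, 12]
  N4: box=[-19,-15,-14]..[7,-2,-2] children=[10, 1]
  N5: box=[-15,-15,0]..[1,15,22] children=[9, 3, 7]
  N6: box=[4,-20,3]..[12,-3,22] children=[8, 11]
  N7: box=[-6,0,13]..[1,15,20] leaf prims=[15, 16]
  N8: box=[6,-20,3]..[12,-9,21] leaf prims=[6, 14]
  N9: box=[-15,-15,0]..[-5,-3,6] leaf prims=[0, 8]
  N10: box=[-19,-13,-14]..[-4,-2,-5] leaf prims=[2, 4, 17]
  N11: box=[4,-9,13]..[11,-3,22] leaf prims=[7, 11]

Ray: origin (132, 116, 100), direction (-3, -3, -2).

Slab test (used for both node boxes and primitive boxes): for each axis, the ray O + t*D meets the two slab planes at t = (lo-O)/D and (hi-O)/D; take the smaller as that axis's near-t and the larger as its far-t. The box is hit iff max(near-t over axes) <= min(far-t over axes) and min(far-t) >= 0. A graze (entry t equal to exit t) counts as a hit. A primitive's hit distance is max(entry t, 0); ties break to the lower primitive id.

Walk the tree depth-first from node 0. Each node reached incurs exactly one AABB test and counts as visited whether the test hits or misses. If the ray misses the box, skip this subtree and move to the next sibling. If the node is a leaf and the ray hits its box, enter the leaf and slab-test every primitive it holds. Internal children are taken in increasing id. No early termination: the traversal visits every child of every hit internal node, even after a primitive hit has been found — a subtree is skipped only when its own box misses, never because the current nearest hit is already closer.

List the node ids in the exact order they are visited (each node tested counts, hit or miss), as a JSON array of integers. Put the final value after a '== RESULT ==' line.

Walk:
N0 x:[113/3,151/3] y:[95/3,136/3] z:[39,57] -> hit [39,136/3], descend [2, 4, 5, 6]
  N2 x:[113/3,42] y:[95/3,36] z:[51,113/2] -> miss, prune
  N4 x:[125/3,151/3] y:[118/3,131/3] z:[51,57] -> miss, prune
  N5 x:[131/3,49] y:[101/3,131/3] z:[39,50] -> hit [131/3,131/3], descend [3, 7, 9]
    N3 x:[47,145/3] y:[115/3,124/3] z:[39,42] -> miss, prune
    N7 x:[131/3,46] y:[101/3,116/3] z:[40,87/2] -> miss, prune
    N9 x:[137/3,49] y:[119/3,131/3] z:[47,50] -> miss, prune
  N6 x:[40,128/3] y:[119/3,136/3] z:[39,97/2] -> hit [40,128/3], descend [8, 11]
    N8 x:[40,42] y:[125/3,136/3] z:[79/2,97/2] -> hit [125/3,42] leaf, test {P6(miss), P14(miss)}
    N11 x:[121/3,128/3] y:[119/3,125/3] z:[39,87/2] -> hit [121/3,125/3] leaf, test {P7@t=124/3, P11@t=81/2}

Summary -> nodes [0, 2, 4, 5, 3, 7, 9, 6, 8, 11]; box-tests=10; leaf-entries=2; first=P11

== RESULT ==
[0, 2, 4, 5, 3, 7, 9, 6, 8, 11]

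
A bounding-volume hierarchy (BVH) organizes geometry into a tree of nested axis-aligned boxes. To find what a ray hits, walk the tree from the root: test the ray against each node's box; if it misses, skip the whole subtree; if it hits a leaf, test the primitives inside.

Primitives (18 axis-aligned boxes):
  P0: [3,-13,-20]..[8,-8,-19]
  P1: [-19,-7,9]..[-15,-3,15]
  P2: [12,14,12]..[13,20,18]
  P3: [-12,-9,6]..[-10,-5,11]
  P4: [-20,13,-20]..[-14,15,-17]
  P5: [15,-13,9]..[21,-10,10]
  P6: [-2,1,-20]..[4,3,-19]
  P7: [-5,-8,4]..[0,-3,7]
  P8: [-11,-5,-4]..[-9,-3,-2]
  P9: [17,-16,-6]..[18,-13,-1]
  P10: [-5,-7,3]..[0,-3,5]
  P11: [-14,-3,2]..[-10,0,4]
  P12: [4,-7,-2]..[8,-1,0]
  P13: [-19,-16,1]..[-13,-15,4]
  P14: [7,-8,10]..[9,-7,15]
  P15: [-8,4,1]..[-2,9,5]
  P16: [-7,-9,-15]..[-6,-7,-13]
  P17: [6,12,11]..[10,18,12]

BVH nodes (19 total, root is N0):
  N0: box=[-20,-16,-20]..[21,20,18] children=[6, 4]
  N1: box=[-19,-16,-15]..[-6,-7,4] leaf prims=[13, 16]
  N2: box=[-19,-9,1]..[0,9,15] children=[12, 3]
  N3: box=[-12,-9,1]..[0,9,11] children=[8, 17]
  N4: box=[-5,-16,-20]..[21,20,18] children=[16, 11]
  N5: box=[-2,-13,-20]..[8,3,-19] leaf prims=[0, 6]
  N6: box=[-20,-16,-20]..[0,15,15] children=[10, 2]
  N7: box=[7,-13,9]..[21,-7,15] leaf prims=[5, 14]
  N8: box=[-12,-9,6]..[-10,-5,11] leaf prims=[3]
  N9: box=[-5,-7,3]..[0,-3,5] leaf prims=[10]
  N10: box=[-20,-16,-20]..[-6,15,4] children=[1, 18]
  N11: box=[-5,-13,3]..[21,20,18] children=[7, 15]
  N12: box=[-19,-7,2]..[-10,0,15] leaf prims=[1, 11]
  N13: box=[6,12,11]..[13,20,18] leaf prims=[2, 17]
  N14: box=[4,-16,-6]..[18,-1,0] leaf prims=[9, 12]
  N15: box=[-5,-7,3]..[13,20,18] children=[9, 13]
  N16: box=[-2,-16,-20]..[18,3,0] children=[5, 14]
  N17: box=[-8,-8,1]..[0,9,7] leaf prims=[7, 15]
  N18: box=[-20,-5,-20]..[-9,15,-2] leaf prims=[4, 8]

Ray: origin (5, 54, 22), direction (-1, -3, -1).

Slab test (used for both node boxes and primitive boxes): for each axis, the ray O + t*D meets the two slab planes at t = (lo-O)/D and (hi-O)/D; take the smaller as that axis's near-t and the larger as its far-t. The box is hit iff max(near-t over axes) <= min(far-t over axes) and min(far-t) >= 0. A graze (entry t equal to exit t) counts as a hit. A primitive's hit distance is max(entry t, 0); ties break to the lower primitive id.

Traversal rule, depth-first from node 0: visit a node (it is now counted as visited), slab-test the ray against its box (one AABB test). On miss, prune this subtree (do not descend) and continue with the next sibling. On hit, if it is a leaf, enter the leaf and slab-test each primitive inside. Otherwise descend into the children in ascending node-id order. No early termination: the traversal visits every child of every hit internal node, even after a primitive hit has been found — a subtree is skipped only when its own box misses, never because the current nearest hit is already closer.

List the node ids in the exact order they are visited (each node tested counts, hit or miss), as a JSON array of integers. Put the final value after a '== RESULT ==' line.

Trace the traversal:
N0 x:[-16,25] y:[34/3,70/3] z:[4,42] -> hit [34/3,70/3], descend [4, 6]
  N4 x:[-16,10] y:[34/3,70/3] z:[4,42] -> miss, prune
  N6 x:[5,25] y:[13,70/3] z:[7,42] -> hit [13,70/3], descend [2, 10]
    N2 x:[5,24] y:[15,21] z:[7,21] -> hit [15,21], descend [3, 12]
      N3 x:[5,17] y:[15,21] z:[11,21] -> hit [15,17], descend [8, 17]
        N8 x:[15,17] y:[59/3,21] z:[11,16] -> miss, prune
        N17 x:[5,13] y:[15,62/3] z:[15,21] -> miss, prune
      N12 x:[15,24] y:[18,61/3] z:[7,20] -> hit [18,20] leaf, test {P1(miss), P11@t=18}
    N10 x:[11,25] y:[13,70/3] z:[18,42] -> hit [18,70/3], descend [1, 18]
      N1 x:[11,24] y:[61/3,70/3] z:[18,37] -> hit [61/3,70/3] leaf, test {P13(miss), P16(miss)}
      N18 x:[14,25] y:[13,59/3] z:[24,42] -> miss, prune

Visited [0, 4, 6, 2, 3, 8, 17, 12, 10, 1, 18]. Tests: 11 box, 2 leaf. Nearest: P11.

== RESULT ==
[0, 4, 6, 2, 3, 8, 17, 12, 10, 1, 18]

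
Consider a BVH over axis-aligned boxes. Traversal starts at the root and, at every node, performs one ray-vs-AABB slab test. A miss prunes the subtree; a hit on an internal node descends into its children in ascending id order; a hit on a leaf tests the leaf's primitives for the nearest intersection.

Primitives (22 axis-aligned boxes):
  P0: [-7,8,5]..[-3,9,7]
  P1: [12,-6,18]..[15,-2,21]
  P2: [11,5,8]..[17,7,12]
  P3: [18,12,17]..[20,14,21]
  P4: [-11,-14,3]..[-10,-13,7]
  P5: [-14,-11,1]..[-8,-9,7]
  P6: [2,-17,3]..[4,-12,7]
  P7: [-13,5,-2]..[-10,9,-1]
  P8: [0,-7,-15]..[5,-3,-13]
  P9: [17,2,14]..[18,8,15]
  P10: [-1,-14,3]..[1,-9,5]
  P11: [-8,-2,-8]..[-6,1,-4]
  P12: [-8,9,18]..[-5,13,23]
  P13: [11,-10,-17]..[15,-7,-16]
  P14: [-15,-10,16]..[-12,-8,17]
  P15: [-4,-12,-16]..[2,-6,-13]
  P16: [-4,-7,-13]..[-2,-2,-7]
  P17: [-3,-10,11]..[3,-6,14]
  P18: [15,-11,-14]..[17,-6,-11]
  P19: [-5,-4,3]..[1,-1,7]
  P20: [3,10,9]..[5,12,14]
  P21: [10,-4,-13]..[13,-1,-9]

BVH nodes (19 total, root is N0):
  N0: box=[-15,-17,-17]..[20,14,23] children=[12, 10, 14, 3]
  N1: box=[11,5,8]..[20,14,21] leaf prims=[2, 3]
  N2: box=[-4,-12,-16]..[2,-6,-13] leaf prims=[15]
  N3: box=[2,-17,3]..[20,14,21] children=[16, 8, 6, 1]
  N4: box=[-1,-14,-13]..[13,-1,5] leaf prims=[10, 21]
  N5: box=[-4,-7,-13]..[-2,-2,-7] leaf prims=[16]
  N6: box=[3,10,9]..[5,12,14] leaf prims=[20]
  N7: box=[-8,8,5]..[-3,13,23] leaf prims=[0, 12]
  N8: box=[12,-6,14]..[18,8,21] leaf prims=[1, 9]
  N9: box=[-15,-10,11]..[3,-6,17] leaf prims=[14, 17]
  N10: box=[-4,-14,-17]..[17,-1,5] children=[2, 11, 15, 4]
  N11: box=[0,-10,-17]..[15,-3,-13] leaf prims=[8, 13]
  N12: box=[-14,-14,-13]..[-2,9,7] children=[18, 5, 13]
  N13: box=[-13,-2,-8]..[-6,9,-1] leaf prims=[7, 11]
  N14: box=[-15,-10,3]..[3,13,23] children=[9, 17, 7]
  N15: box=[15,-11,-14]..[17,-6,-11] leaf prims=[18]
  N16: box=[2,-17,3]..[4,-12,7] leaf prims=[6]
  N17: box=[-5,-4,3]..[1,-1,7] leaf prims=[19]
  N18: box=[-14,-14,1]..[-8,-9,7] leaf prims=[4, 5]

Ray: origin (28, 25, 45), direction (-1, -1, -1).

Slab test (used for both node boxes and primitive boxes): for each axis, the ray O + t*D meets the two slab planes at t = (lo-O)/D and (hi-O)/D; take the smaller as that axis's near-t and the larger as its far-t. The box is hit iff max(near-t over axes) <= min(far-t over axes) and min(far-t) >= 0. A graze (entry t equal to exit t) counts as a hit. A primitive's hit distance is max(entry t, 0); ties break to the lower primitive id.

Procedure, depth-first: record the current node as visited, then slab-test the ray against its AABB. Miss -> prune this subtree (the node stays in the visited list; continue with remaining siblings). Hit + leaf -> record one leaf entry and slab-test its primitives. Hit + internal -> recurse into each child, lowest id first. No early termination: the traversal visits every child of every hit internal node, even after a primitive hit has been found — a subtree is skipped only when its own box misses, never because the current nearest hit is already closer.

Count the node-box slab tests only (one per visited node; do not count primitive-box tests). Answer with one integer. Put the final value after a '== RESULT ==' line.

Walk:
N0 x:[8,43] y:[11,42] z:[22,62] -> hit [22,42], descend [3, 10, 12, 14]
  N3 x:[8,26] y:[11,42] z:[24,42] -> hit [24,26], descend [1, 6, 8, 16]
    N1 x:[8,17] y:[11,20] z:[24,37] -> miss, prune
    N6 x:[23,25] y:[13,15] z:[31,36] -> miss, prune
    N8 x:[10,16] y:[17,31] z:[24,31] -> miss, prune
    N16 x:[24,26] y:[37,42] z:[38,42] -> miss, prune
  N10 x:[11,32] y:[26,39] z:[40,62] -> miss, prune
  N12 x:[30,42] y:[16,39] z:[38,58] -> hit [38,39], descend [5, 13, 18]
    N5 x:[30,32] y:[27,32] z:[52,58] -> miss, prune
    N13 x:[34,41] y:[16,27] z:[46,53] -> miss, prune
    N18 x:[36,42] y:[34,39] z:[38,44] -> hit [38,39] leaf, test {P4@t=38, P5(miss)}
  N14 x:[25,43] y:[12,35] z:[22,42] -> hit [25,35], descend [7, 9, 17]
    N7 x:[31,36] y:[12,17] z:[22,40] -> miss, prune
    N9 x:[25,43] y:[31,35] z:[28,34] -> hit [31,34] leaf, test {P14(miss), P17@t=31}
    N17 x:[27,33] y:[26,29] z:[38,42] -> miss, prune

15 AABB tests over nodes [0, 3, 1, 6, 8, 16, 10, 12, 5, 13, 18, 14, 7, 9, 17]; 2 leaves entered; closest P17.

== RESULT ==
15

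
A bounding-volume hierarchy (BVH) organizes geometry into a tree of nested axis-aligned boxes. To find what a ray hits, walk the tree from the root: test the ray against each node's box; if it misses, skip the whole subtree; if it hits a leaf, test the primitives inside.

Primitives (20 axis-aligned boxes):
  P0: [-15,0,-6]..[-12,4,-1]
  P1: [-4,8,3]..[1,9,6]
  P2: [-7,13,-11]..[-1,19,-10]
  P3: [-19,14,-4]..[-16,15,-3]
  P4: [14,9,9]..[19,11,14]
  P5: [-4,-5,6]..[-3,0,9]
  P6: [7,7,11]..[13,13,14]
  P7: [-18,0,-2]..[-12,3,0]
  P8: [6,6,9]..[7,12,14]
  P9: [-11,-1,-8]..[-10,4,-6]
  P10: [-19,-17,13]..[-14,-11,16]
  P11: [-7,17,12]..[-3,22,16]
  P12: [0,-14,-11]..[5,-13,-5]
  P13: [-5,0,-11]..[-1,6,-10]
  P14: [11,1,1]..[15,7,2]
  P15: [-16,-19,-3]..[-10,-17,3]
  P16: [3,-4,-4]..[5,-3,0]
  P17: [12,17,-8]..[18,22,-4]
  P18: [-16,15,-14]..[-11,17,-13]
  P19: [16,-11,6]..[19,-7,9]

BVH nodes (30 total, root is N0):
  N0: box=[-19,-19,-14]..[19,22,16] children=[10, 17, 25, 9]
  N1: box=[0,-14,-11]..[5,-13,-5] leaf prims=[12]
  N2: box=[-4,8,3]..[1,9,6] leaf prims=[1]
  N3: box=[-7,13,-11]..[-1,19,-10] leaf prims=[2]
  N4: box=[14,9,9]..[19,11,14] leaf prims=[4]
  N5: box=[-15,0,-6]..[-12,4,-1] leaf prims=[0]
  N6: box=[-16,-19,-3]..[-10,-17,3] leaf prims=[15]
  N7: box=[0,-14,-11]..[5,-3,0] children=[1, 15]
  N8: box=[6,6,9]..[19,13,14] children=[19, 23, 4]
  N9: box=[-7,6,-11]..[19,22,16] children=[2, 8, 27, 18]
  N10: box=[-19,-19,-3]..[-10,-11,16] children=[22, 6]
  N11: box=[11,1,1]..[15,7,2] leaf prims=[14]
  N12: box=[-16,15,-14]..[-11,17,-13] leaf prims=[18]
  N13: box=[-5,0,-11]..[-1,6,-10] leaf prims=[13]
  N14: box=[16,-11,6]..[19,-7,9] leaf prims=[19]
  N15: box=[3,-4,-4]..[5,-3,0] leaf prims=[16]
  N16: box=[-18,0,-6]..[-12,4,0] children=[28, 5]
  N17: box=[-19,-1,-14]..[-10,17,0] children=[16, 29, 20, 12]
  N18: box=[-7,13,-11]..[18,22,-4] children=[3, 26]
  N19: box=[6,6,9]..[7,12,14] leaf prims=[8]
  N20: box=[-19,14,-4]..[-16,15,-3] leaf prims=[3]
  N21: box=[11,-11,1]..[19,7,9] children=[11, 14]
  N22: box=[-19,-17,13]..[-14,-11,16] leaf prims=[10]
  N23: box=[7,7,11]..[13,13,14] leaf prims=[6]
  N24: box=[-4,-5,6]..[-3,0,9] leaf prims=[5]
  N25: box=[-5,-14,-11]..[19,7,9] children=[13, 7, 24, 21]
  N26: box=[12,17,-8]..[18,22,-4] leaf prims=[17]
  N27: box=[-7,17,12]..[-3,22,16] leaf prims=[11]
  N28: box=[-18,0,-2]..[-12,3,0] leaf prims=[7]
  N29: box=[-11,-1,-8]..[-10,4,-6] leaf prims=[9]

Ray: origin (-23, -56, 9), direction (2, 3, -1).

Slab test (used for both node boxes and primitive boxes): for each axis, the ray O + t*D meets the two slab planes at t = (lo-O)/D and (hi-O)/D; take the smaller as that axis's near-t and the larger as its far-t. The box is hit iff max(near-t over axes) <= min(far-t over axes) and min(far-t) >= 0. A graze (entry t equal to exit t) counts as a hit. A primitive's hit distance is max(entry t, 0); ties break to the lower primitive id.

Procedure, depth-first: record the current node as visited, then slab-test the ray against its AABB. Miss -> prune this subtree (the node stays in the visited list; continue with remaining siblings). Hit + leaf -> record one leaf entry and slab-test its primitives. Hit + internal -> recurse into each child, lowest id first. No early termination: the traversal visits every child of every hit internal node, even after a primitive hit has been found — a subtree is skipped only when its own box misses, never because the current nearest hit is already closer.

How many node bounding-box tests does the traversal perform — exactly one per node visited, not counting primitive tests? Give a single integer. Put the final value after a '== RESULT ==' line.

Trace the traversal:
N0 x:[2,21] y:[37/3,26] z:[-7,23] -> hit [37/3,21], descend [9, 10, 17, 25]
  N9 x:[8,21] y:[62/3,26] z:[-7,20] -> miss, prune
  N10 x:[2,13/2] y:[37/3,15] z:[-7,12] -> miss, prune
  N17 x:[2,13/2] y:[55/3,73/3] z:[9,23] -> miss, prune
  N25 x:[9,21] y:[14,21] z:[0,20] -> hit [14,20], descend [7, 13, 21, 24]
    N7 x:[23/2,14] y:[14,53/3] z:[9,20] -> hit [14,14], descend [1, 15]
      N1 x:[23/2,14] y:[14,43/3] z:[14,20] -> hit [14,14] leaf, test {P12@t=14}
      N15 x:[13,14] y:[52/3,53/3] z:[9,13] -> miss, prune
    N13 x:[9,11] y:[56/3,62/3] z:[19,20] -> miss, prune
    N21 x:[17,21] y:[15,21] z:[0,8] -> miss, prune
    N24 x:[19/2,10] y:[17,56/3] z:[0,3] -> miss, prune

Summary -> nodes [0, 9, 10, 17, 25, 7, 1, 15, 13, 21, 24]; box-tests=11; leaf-entries=1; first=P12

== RESULT ==
11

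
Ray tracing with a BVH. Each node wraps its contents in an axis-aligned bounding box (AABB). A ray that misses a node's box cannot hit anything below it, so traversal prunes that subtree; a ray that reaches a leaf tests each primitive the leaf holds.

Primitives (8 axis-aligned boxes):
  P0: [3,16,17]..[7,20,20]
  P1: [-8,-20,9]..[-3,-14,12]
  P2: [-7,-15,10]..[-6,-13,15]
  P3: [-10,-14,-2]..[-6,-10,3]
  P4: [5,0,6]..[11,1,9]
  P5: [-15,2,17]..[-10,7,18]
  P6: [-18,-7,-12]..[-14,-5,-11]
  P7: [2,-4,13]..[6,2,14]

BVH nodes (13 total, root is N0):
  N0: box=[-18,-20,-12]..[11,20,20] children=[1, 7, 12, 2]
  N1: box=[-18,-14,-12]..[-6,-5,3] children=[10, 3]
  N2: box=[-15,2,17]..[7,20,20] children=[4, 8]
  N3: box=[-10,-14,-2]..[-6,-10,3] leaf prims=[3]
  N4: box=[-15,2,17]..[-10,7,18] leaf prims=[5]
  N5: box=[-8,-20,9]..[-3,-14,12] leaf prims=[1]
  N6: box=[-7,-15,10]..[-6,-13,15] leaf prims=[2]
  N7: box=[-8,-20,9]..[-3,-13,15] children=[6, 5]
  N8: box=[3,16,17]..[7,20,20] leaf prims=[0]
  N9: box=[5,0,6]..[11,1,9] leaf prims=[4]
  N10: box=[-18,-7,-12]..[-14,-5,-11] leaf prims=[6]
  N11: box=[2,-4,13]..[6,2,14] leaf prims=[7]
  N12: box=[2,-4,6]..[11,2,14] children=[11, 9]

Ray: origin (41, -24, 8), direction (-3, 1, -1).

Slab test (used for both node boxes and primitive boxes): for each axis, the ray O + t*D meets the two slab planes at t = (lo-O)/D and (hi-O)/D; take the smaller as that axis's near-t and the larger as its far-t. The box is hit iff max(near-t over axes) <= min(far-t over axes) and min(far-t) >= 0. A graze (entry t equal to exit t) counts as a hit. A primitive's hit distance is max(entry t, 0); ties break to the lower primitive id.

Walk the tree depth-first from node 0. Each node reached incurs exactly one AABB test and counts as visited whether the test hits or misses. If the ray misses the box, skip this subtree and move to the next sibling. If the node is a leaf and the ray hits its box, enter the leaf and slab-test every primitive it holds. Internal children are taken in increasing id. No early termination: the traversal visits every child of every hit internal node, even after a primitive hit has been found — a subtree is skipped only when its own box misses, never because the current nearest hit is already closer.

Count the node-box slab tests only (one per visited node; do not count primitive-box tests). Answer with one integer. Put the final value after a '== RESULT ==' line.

Walk:
N0 x:[10,59/3] y:[4,44] z:[-12,20] -> hit [10,59/3], descend [1, 2, 7, 12]
  N1 x:[47/3,59/3] y:[10,19] z:[5,20] -> hit [47/3,19], descend [3, 10]
    N3 x:[47/3,17] y:[10,14] z:[5,10] -> miss, prune
    N10 x:[55/3,59/3] y:[17,19] z:[19,20] -> hit [19,19] leaf, test {P6@t=19}
  N2 x:[34/3,56/3] y:[26,44] z:[-12,-9] -> miss, prune
  N7 x:[44/3,49/3] y:[4,11] z:[-7,-1] -> miss, prune
  N12 x:[10,13] y:[20,26] z:[-6,2] -> miss, prune

Visited [0, 1, 3, 10, 2, 7, 12]. Tests: 7 box, 1 leaf. Nearest: P6.

== RESULT ==
7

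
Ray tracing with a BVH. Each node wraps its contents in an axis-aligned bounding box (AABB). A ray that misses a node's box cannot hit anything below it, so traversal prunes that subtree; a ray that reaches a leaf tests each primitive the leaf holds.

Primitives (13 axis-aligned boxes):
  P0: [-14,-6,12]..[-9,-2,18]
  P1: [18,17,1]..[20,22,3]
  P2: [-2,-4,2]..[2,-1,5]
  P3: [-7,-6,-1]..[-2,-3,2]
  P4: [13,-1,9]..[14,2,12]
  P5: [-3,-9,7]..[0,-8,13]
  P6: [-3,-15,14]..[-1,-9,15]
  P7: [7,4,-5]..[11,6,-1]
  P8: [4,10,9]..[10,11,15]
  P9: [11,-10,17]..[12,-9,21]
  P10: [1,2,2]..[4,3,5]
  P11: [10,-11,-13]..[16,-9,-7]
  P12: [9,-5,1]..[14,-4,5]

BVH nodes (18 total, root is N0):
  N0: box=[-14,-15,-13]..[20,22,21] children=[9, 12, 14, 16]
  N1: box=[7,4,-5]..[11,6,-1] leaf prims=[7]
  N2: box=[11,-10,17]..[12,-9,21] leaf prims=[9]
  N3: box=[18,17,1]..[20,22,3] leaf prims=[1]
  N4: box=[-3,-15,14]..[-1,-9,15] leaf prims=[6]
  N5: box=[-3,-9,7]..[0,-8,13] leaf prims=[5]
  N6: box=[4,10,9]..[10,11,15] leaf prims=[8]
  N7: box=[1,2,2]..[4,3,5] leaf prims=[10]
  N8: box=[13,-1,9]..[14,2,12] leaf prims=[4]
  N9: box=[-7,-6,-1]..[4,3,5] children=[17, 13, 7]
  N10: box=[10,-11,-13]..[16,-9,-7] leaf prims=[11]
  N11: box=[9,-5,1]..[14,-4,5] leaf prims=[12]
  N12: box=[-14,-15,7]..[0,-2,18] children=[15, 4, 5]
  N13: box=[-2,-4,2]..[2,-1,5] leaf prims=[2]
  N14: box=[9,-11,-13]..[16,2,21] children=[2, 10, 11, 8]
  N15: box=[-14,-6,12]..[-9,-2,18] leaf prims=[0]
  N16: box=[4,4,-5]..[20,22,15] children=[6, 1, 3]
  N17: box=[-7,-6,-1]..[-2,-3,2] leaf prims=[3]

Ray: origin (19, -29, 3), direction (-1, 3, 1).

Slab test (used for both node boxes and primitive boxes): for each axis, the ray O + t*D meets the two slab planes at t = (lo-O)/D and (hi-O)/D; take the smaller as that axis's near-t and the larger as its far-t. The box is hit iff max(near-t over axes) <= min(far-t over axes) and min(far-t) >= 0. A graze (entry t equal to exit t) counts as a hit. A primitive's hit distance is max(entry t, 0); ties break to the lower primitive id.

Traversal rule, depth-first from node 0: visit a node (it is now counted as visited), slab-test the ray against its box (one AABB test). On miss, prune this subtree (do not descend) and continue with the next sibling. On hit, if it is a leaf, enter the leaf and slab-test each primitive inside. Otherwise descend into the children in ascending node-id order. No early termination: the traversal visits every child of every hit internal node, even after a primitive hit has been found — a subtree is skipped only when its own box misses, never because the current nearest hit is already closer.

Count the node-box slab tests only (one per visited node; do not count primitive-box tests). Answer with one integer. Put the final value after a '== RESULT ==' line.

Traverse from the root:
N0 x:[-1,33] y:[14/3,17] z:[-16,18] -> hit [14/3,17], descend [9, 12, 14, 16]
  N9 x:[15,26] y:[23/3,32/3] z:[-4,2] -> miss, prune
  N12 x:[19,33] y:[14/3,9] z:[4,15] -> miss, prune
  N14 x:[3,10] y:[6,31/3] z:[-16,18] -> hit [6,10], descend [2, 8, 10, 11]
    N2 x:[7,8] y:[19/3,20/3] z:[14,18] -> miss, prune
    N8 x:[5,6] y:[28/3,31/3] z:[6,9] -> miss, prune
    N10 x:[3,9] y:[6,20/3] z:[-16,-10] -> miss, prune
    N11 x:[5,10] y:[8,25/3] z:[-2,2] -> miss, prune
  N16 x:[-1,15] y:[11,17] z:[-8,12] -> hit [11,12], descend [1, 3, 6]
    N1 x:[8,12] y:[11,35/3] z:[-8,-4] -> miss, prune
    N3 x:[-1,1] y:[46/3,17] z:[-2,0] -> miss, prune
    N6 x:[9,15] y:[13,40/3] z:[6,12] -> miss, prune

Visited [0, 9, 12, 14, 2, 8, 10, 11, 16, 1, 3, 6]. Tests: 12 box, 0 leaf. Nearest: miss.

== RESULT ==
12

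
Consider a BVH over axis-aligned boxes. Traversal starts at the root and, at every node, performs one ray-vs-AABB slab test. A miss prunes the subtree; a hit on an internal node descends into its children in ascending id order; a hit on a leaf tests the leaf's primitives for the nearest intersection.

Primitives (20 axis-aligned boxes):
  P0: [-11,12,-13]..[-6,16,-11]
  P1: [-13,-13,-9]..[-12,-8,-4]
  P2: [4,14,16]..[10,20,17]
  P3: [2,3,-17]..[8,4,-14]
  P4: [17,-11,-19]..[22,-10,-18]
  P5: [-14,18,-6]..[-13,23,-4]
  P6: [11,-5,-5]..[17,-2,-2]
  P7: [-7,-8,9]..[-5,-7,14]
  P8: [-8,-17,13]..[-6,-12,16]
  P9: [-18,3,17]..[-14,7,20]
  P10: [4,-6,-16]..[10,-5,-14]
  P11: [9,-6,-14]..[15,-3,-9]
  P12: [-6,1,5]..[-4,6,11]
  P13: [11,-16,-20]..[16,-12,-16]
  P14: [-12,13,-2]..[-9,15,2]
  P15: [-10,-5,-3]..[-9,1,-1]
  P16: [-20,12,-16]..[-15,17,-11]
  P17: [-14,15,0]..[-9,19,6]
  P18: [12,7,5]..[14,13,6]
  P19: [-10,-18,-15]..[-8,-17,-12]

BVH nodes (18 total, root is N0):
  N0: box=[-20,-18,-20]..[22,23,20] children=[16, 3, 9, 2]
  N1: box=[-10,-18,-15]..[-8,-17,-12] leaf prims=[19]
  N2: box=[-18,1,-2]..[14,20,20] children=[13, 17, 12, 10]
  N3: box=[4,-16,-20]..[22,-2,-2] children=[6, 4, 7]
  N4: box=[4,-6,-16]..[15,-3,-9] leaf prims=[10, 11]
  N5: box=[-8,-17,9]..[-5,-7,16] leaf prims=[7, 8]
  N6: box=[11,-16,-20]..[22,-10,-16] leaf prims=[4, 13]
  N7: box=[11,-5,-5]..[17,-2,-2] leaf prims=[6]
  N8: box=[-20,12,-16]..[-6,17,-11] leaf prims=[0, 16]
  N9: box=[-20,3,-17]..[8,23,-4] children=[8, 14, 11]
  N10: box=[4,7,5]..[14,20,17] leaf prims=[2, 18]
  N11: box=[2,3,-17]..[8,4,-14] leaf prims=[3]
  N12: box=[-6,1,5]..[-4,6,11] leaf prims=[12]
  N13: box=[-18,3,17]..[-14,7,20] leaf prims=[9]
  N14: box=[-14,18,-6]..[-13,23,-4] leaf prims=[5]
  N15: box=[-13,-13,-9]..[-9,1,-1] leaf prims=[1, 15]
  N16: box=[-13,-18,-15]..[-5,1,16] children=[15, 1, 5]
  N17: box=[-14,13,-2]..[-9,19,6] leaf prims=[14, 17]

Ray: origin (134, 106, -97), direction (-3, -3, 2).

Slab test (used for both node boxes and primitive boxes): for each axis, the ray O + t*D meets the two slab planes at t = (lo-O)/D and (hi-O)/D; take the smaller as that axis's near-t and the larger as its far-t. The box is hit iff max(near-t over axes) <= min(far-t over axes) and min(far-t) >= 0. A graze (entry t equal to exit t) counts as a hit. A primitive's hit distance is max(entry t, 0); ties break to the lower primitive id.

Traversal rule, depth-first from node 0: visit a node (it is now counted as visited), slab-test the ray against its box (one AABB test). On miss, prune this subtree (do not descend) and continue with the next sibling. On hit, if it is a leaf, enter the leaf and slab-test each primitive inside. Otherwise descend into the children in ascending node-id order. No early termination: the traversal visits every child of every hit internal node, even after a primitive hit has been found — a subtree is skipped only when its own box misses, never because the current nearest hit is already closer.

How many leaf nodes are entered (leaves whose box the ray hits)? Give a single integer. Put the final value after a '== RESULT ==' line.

Traverse from the root:
N0 x:[112/3,154/3] y:[83/3,124/3] z:[77/2,117/2] -> hit [77/2,124/3], descend [2, 3, 9, 16]
  N2 x:[40,152/3] y:[86/3,35] z:[95/2,117/2] -> miss, prune
  N3 x:[112/3,130/3] y:[36,122/3] z:[77/2,95/2] -> hit [77/2,122/3], descend [4, 6, 7]
    N4 x:[119/3,130/3] y:[109/3,112/3] z:[81/2,44] -> miss, prune
    N6 x:[112/3,41] y:[116/3,122/3] z:[77/2,81/2] -> hit [116/3,81/2] leaf, test {P4@t=39, P13@t=118/3}
    N7 x:[39,41] y:[36,37] z:[46,95/2] -> miss, prune
  N9 x:[42,154/3] y:[83/3,103/3] z:[40,93/2] -> miss, prune
  N16 x:[139/3,49] y:[35,124/3] z:[41,113/2] -> miss, prune

order=[0, 2, 3, 4, 6, 7, 9, 16]  |boxes|=8  |leaves|=1  hit=P4

== RESULT ==
1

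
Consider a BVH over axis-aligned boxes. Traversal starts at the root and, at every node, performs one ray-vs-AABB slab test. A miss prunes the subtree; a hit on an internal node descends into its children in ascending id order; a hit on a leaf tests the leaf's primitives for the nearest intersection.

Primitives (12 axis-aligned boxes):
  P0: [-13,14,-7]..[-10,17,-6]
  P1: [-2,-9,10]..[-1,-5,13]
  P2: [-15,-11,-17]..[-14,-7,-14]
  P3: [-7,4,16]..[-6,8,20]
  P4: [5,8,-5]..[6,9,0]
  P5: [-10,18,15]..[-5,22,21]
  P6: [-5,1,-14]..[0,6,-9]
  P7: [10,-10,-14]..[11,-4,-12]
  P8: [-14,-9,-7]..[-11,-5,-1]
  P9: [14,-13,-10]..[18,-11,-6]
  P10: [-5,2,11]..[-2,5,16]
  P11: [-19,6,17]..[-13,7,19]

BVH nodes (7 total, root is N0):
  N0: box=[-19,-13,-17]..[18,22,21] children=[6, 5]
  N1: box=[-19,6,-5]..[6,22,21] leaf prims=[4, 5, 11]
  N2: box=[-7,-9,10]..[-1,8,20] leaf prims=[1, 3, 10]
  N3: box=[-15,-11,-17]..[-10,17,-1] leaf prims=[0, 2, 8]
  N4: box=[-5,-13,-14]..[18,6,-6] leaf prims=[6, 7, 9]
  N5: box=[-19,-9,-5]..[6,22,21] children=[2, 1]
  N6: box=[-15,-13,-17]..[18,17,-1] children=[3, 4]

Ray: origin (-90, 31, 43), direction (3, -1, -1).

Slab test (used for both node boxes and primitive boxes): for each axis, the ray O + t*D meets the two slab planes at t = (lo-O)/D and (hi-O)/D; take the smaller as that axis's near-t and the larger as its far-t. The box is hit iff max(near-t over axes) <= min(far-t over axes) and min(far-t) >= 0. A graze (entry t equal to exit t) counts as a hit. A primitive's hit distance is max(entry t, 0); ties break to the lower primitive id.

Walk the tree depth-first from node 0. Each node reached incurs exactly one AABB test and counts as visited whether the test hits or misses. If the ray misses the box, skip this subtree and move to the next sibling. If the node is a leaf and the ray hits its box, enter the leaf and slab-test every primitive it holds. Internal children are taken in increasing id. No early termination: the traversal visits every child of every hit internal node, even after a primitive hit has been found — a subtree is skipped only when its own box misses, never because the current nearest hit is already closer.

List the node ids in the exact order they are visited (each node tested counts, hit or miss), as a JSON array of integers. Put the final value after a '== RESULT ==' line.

Traverse from the root:
N0 x:[71/3,36] y:[9,44] z:[22,60] -> hit [71/3,36], descend [5, 6]
  N5 x:[71/3,32] y:[9,40] z:[22,48] -> hit [71/3,32], descend [1, 2]
    N1 x:[71/3,32] y:[9,25] z:[22,48] -> hit [71/3,25] leaf, test {P4(miss), P5(miss), P11@t=24}
    N2 x:[83/3,89/3] y:[23,40] z:[23,33] -> hit [83/3,89/3] leaf, test {P1(miss), P3(miss), P10@t=85/3}
  N6 x:[25,36] y:[14,44] z:[44,60] -> miss, prune

order=[0, 5, 1, 2, 6]  |boxes|=5  |leaves|=2  hit=P11

== RESULT ==
[0, 5, 1, 2, 6]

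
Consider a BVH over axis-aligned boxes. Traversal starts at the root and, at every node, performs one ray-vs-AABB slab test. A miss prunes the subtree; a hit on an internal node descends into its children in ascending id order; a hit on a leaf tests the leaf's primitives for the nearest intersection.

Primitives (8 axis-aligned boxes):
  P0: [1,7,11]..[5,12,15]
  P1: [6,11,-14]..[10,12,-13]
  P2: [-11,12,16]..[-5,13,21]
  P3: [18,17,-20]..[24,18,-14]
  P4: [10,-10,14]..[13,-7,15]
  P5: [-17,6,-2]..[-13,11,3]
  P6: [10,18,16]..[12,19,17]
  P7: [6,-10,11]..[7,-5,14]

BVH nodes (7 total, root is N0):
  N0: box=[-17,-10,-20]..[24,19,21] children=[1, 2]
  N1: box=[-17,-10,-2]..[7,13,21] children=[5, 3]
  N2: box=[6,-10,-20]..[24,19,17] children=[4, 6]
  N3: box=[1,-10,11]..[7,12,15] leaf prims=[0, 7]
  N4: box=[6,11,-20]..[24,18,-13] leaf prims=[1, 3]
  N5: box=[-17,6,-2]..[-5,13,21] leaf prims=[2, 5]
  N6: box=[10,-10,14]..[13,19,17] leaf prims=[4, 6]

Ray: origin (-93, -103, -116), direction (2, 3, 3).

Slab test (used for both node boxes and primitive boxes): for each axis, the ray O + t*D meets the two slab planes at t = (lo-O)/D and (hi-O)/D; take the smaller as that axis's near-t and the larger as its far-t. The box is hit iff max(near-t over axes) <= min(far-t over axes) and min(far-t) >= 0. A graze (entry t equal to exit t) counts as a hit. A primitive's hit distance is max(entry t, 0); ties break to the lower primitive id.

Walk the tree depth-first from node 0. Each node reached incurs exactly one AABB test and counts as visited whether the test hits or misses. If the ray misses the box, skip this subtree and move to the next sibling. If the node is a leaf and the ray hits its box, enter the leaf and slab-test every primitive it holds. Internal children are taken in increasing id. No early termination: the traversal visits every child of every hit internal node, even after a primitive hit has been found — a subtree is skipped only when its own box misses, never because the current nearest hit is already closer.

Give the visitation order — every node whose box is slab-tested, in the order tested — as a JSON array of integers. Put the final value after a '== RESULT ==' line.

Walk:
N0 x:[38,117/2] y:[31,122/3] z:[32,137/3] -> hit [38,122/3], descend [1, 2]
  N1 x:[38,50] y:[31,116/3] z:[38,137/3] -> hit [38,116/3], descend [3, 5]
    N3 x:[47,50] y:[31,115/3] z:[127/3,131/3] -> miss, prune
    N5 x:[38,44] y:[109/3,116/3] z:[38,137/3] -> hit [38,116/3] leaf, test {P2(miss), P5@t=38}
  N2 x:[99/2,117/2] y:[31,122/3] z:[32,133/3] -> miss, prune

order=[0, 1, 3, 5, 2]  |boxes|=5  |leaves|=1  hit=P5

== RESULT ==
[0, 1, 3, 5, 2]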